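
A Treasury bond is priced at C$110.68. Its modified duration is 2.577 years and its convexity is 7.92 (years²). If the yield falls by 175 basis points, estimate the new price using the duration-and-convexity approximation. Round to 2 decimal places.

Duration effect: -D_mod·Δy = -2.577 × (-0.0175) = +0.0450975
Convexity effect: ½·C·(Δy)² = 0.5 × 7.92 × (-0.0175)² = +0.00121275
ΔP/P ≈ +0.0450975 + 0.00121275 = +0.04631025
New price ≈ 110.68 × (1 + 0.04631025) = 115.80561847.

C$115.81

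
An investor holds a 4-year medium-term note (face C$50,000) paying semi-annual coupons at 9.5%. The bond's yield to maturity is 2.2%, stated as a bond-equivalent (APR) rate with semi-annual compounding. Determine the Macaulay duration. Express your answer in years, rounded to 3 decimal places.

3.496 years

Periodic yield y = 0.011. Discount each cash flow and weight by its period:
  t   CF        PV=CF/(1+0.011)^t    t·PV
  1     2,375.00     2,349.1592     2,349.1592
  2     2,375.00     2,323.5997     4,647.1993
  3     2,375.00     2,298.3182     6,894.9545
  4     2,375.00     2,273.3117     9,093.2469
  5     2,375.00     2,248.5774    11,242.8869
  6     2,375.00     2,224.1121    13,344.6728
  7     2,375.00     2,199.9131    15,399.3917
  8    52,375.00    47,986.0267   383,888.2135
  Σ                 63,903.0181   446,859.7248
Price P = Σ PV = 63,903.0181.
Macaulay duration = Σ(t·PV) / P = 446,859.7248 / 63,903.0181 = 6.99278 half-year periods.
In years: 6.99278 / 2 = 3.49639 years.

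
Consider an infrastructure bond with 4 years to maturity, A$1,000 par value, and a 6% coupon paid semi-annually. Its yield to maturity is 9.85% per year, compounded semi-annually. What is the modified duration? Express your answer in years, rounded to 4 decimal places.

Periodic yield y = 0.04925. First find Macaulay duration:
  t   CF        PV=CF/(1+0.04925)^t    t·PV
  1        30.00        28.5919        28.5919
  2        30.00        27.2498        54.4996
  3        30.00        25.9707        77.9122
  4        30.00        24.7517        99.0069
  5        30.00        23.5899       117.9496
  6        30.00        22.4826       134.8959
  7        30.00        21.4273       149.9914
  8     1,030.00       701.1411     5,609.1285
  Σ                    875.2051     6,271.9759
P = 875.2051; Macaulay duration = 6,271.9759 / 875.2051 = 7.16629 half-year periods = 3.58315 years.
Modified duration = D_Mac / (1 + y) = 3.58315 / 1.04925 = 3.41496 years.

3.4150 years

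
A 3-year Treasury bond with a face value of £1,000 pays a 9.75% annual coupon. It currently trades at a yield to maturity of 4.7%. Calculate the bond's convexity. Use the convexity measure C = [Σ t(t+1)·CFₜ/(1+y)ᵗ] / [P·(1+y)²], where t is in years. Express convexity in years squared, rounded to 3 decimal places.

9.773

With y = 0.047:
  t   CF        PV=CF/(1+0.047)^t    t·PV        t(t+1)·PV
  1        97.50        93.1232        93.1232         186.2464
  2        97.50        88.9429       177.8858         533.6574
  3     1,097.50       956.2347     2,868.7040      11,474.8160
  Σ                  1,138.3008     3,139.7130      12,194.7198
P = 1,138.3008.
Convexity = Σ t(t+1)·PV / [P·(1+y)²] = 12,194.7198 / (1,138.3008 × 1.096209) = 9.77285.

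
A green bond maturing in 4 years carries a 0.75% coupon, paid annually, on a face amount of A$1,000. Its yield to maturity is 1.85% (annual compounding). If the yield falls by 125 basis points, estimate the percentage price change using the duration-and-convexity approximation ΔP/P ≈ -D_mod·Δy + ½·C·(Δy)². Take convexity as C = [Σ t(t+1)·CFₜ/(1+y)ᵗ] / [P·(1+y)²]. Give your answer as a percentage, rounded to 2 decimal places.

+5.00%

With y = 0.0185:
  t   CF        PV=CF/(1+0.0185)^t    t·PV        t(t+1)·PV
  1         7.50         7.3638         7.3638          14.7275
  2         7.50         7.2300        14.4600          43.3801
  3         7.50         7.0987        21.2961          85.1843
  4     1,007.50       936.2696     3,745.0784      18,725.3920
  Σ                    957.9621     3,788.1983      18,868.6839
P = 957.9621; D_Mac = 3.95443 yrs; D_mod = 3.88261 yrs; C = 18.98765.
Duration effect: -3.88261 × (-0.0125) = +0.048533
Convexity effect: 0.5 × 18.98765 × (-0.0125)² = +0.0014834
ΔP/P ≈ +0.048533 + 0.0014834 = +0.050016 = +5.0016%.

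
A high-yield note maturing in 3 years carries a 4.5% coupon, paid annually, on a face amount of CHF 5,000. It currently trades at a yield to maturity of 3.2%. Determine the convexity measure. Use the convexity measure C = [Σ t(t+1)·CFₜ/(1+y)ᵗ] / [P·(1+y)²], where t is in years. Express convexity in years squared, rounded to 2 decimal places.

With y = 0.032:
  t   CF        PV=CF/(1+0.032)^t    t·PV        t(t+1)·PV
  1       225.00       218.0233       218.0233         436.0465
  2       225.00       211.2628       422.5257       1,267.5771
  3     5,225.00     4,753.8689    14,261.6068      57,046.4271
  Σ                  5,183.1550    14,902.1557      58,750.0507
P = 5,183.1550.
Convexity = Σ t(t+1)·PV / [P·(1+y)²] = 58,750.0507 / (5,183.1550 × 1.065024) = 10.64277.

10.64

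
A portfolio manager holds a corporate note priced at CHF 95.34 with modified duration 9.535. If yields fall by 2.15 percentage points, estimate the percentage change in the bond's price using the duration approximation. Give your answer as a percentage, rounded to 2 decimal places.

Duration approximation: ΔP/P ≈ -D_mod · Δy = -9.535 × (-0.0215) = +0.2050025.
As a percentage: +20.50025%.

+20.50%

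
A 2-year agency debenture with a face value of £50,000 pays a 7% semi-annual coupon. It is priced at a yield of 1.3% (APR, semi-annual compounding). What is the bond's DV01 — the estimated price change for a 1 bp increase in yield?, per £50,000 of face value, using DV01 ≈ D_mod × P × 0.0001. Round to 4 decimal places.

£10.5339

Periodic yield y = 0.0065.
  t   CF        PV=CF/(1+0.0065)^t    t·PV
  1     1,750.00     1,738.6985     1,738.6985
  2     1,750.00     1,727.4699     3,454.9398
  3     1,750.00     1,716.3139     5,148.9416
  4    51,750.00    50,426.0833   201,704.3334
  Σ                 55,608.5656   212,046.9132
P = 55,608.5656; D_Mac = 3.81321 half-year periods = 1.90660 yrs; D_mod = 1.89429 yrs.
DV01 ≈ 1.89429 × 55,608.5656 × 0.0001 = 10.533875.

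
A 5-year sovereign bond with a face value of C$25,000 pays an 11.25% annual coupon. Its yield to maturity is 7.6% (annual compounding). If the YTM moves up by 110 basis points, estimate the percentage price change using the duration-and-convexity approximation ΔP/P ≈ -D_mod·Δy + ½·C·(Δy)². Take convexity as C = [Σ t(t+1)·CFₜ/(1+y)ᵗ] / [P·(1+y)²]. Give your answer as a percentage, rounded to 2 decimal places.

-4.12%

With y = 0.076:
  t   CF        PV=CF/(1+0.076)^t    t·PV        t(t+1)·PV
  1     2,812.50     2,613.8476     2,613.8476       5,227.6952
  2     2,812.50     2,429.2264     4,858.4528      14,575.3583
  3     2,812.50     2,257.6453     6,772.9360      27,091.7440
  4     2,812.50     2,098.1834     8,392.7336      41,963.6679
  5    27,812.50    19,283.1807    96,415.9037     578,495.4219
  Σ                 28,682.0834   119,053.8736     667,353.8873
P = 28,682.0834; D_Mac = 4.15081 yrs; D_mod = 3.85763 yrs; C = 20.09652.
Duration effect: -3.85763 × (+0.011) = -0.042434
Convexity effect: 0.5 × 20.09652 × (0.011)² = +0.0012158
ΔP/P ≈ -0.042434 + 0.0012158 = -0.041218 = -4.1218%.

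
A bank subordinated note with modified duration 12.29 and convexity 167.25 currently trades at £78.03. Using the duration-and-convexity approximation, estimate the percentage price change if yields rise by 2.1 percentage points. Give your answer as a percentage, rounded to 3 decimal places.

Duration effect: -D_mod·Δy = -12.29 × (+0.021) = -0.258090
Convexity effect: ½·C·(Δy)² = 0.5 × 167.25 × (0.021)² = +0.036878625
ΔP/P ≈ -0.258090 + 0.036878625 = -0.221211375
= -22.1211375%.

-22.121%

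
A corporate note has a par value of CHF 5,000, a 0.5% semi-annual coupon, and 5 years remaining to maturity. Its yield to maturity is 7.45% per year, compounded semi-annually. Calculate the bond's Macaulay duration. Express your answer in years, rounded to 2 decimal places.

4.93 years

Periodic yield y = 0.03725. Discount each cash flow and weight by its period:
  t   CF        PV=CF/(1+0.03725)^t    t·PV
  1        12.50        12.0511        12.0511
  2        12.50        11.6183        23.2366
  3        12.50        11.2011        33.6032
  4        12.50        10.7988        43.1953
  5        12.50        10.4110        52.0550
  6        12.50        10.0371        60.2228
  7        12.50         9.6767        67.7367
  8        12.50         9.3292        74.6333
  9        12.50         8.9941        80.9471
  10    5,012.50     3,477.1222    34,771.2217
  Σ                  3,571.2396    35,218.9029
Price P = Σ PV = 3,571.2396.
Macaulay duration = Σ(t·PV) / P = 35,218.9029 / 3,571.2396 = 9.86181 half-year periods.
In years: 9.86181 / 2 = 4.93091 years.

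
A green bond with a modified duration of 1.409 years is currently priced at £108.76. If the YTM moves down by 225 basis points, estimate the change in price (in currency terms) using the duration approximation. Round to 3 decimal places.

+£3.448

Duration approximation: ΔP/P ≈ -D_mod · Δy = -1.409 × (-0.0225) = +0.0317025.
ΔP ≈ 108.76 × (+0.0317025) = +3.4479639.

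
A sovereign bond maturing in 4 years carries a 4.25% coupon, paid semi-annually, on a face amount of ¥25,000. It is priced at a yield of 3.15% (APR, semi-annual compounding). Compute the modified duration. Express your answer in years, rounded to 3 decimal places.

Periodic yield y = 0.01575. First find Macaulay duration:
  t   CF        PV=CF/(1+0.01575)^t    t·PV
  1       531.25       523.0126       523.0126
  2       531.25       514.9028     1,029.8057
  3       531.25       506.9189     1,520.7566
  4       531.25       499.0587     1,996.2347
  5       531.25       491.3204     2,456.6020
  6       531.25       483.7021     2,902.2125
  7       531.25       476.2019     3,333.4133
  8    25,531.25    22,530.8424   180,246.7394
  Σ                 26,025.9597   194,008.7767
P = 26,025.9597; Macaulay duration = 194,008.7767 / 26,025.9597 = 7.45443 half-year periods = 3.72722 years.
Modified duration = D_Mac / (1 + y) = 3.72722 / 1.01575 = 3.66942 years.

3.669 years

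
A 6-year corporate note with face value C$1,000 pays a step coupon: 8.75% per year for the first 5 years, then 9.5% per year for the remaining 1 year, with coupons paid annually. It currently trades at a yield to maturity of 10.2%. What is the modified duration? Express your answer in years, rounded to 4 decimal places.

4.4288 years

Periodic yield y = 0.102. First find Macaulay duration:
  t   CF        PV=CF/(1+0.102)^t    t·PV
  1        87.50        79.4011        79.4011
  2        87.50        72.0518       144.1036
  3        87.50        65.3828       196.1483
  4        87.50        59.3310       237.3240
  5        87.50        53.8394       269.1969
  6     1,095.00       611.3988     3,668.3925
  Σ                    941.4048     4,594.5665
P = 941.4048; Macaulay duration = 4,594.5665 / 941.4048 = 4.88054 years.
Modified duration = D_Mac / (1 + y) = 4.88054 / 1.102 = 4.42880 years.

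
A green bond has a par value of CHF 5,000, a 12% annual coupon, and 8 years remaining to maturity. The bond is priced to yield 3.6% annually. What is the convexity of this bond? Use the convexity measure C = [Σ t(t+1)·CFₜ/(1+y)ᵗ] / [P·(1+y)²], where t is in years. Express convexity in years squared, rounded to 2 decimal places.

45.78

With y = 0.036:
  t   CF        PV=CF/(1+0.036)^t    t·PV        t(t+1)·PV
  1       600.00       579.1506       579.1506       1,158.3012
  2       600.00       559.0257     1,118.0513       3,354.1539
  3       600.00       539.6001     1,618.8002       6,475.2006
  4       600.00       520.8495     2,083.3979      10,416.9895
  5       600.00       502.7505     2,513.7523      15,082.5137
  6       600.00       485.2804     2,911.6822      20,381.7753
  7       600.00       468.4173     3,278.9214      26,231.3710
  8     5,600.00     4,219.9760    33,759.8082     303,838.2739
  Σ                  7,875.0499    47,863.5640     386,938.5790
P = 7,875.0499.
Convexity = Σ t(t+1)·PV / [P·(1+y)²] = 386,938.5790 / (7,875.0499 × 1.073296) = 45.77931.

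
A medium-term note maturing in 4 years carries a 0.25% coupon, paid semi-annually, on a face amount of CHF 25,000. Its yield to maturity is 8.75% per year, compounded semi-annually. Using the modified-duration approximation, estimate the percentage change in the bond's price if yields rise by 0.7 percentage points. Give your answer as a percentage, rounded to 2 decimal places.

-2.67%

Periodic yield y = 0.04375. Modified duration first:
  t   CF        PV=CF/(1+0.04375)^t    t·PV
  1        31.25        29.9401        29.9401
  2        31.25        28.6851        57.3703
  3        31.25        27.4828        82.4483
  4        31.25        26.3308       105.3232
  5        31.25        25.2271       126.1356
  6        31.25        24.1697       145.0181
  7        31.25        23.1566       162.0961
  8    25,031.25    17,770.9494   142,167.5950
  Σ                 17,955.9416   142,875.9268
P = 17,955.9416; D_Mac = 7.95703 half-year periods = 3.97851 yrs; D_mod = 3.97851/(1+0.04375) = 3.81175 yrs.
ΔP/P ≈ -D_mod · Δy = -3.81175 × (+0.007) = -0.026682 = -2.6682%.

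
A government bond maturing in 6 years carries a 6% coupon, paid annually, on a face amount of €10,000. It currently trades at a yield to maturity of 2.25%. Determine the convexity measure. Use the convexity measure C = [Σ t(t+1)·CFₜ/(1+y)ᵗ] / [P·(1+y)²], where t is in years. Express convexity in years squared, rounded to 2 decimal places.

With y = 0.0225:
  t   CF        PV=CF/(1+0.0225)^t    t·PV        t(t+1)·PV
  1       600.00       586.7971       586.7971       1,173.5941
  2       600.00       573.8847     1,147.7693       3,443.3080
  3       600.00       561.2564     1,683.7692       6,735.0767
  4       600.00       548.9060     2,195.6240      10,978.1201
  5       600.00       536.8274     2,684.1370      16,104.8217
  6    10,600.00     9,275.2573    55,651.5437     389,560.8059
  Σ                 12,082.9288    63,949.6402     427,995.7266
P = 12,082.9288.
Convexity = Σ t(t+1)·PV / [P·(1+y)²] = 427,995.7266 / (12,082.9288 × 1.045506) = 33.87978.

33.88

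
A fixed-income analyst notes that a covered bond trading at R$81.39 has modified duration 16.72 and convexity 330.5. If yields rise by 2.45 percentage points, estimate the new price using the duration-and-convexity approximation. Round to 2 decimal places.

Duration effect: -D_mod·Δy = -16.72 × (+0.0245) = -0.409640
Convexity effect: ½·C·(Δy)² = 0.5 × 330.5 × (0.0245)² = +0.0991913125
ΔP/P ≈ -0.409640 + 0.0991913125 = -0.3104486875
New price ≈ 81.39 × (1 - 0.3104486875) = 56.122581324375.

R$56.12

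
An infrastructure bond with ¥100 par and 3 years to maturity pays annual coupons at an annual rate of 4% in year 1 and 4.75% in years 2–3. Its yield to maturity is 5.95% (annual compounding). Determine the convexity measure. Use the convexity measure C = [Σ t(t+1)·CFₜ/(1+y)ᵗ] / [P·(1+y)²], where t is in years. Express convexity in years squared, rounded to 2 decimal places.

10.10

With y = 0.0595:
  t   CF        PV=CF/(1+0.0595)^t    t·PV        t(t+1)·PV
  1         4.00         3.7754         3.7754           7.5507
  2         4.75         4.2315         8.4629          25.3888
  3       104.75        88.0747       264.2241       1,056.8963
  Σ                     96.0815       276.4624       1,089.8359
P = 96.0815.
Convexity = Σ t(t+1)·PV / [P·(1+y)²] = 1,089.8359 / (96.0815 × 1.122540) = 10.10460.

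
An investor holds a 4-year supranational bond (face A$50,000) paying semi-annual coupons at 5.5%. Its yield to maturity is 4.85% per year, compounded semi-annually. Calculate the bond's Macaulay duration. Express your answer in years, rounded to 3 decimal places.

3.650 years

Periodic yield y = 0.02425. Discount each cash flow and weight by its period:
  t   CF        PV=CF/(1+0.02425)^t    t·PV
  1     1,375.00     1,342.4457     1,342.4457
  2     1,375.00     1,310.6621     2,621.3243
  3     1,375.00     1,279.6311     3,838.8932
  4     1,375.00     1,249.3347     4,997.3389
  5     1,375.00     1,219.7556     6,098.7782
  6     1,375.00     1,190.8769     7,145.2613
  7     1,375.00     1,162.6818     8,138.7729
  8    51,375.00    42,413.4943   339,307.9544
  Σ                 51,168.8823   373,490.7688
Price P = Σ PV = 51,168.8823.
Macaulay duration = Σ(t·PV) / P = 373,490.7688 / 51,168.8823 = 7.29918 half-year periods.
In years: 7.29918 / 2 = 3.64959 years.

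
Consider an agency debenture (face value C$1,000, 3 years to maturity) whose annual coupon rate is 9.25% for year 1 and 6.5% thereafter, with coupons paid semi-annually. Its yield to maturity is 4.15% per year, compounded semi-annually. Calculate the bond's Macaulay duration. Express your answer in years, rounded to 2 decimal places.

Periodic yield y = 0.02075. Discount each cash flow and weight by its period:
  t   CF        PV=CF/(1+0.02075)^t    t·PV
  1        46.25        45.3098        45.3098
  2        46.25        44.3888        88.7775
  3        32.50        30.5580        91.6741
  4        32.50        29.9368       119.7473
  5        32.50        29.3283       146.6413
  6     1,032.50       912.7960     5,476.7760
  Σ                  1,092.3177     5,968.9261
Price P = Σ PV = 1,092.3177.
Macaulay duration = Σ(t·PV) / P = 5,968.9261 / 1,092.3177 = 5.46446 half-year periods.
In years: 5.46446 / 2 = 2.73223 years.

2.73 years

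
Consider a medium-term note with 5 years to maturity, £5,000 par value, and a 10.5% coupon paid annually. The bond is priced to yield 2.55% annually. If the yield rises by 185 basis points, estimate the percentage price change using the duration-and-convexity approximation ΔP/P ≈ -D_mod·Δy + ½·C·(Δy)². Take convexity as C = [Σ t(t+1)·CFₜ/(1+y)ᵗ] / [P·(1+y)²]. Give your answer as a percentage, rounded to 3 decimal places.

With y = 0.0255:
  t   CF        PV=CF/(1+0.0255)^t    t·PV        t(t+1)·PV
  1       525.00       511.9454       511.9454       1,023.8908
  2       525.00       499.2154       998.4308       2,995.2924
  3       525.00       486.8020     1,460.4059       5,841.6234
  4       525.00       474.6972     1,898.7887       9,493.9434
  5     5,525.00     4,871.4019    24,357.0094     146,142.0562
  Σ                  6,844.0618    29,226.5801     165,496.8062
P = 6,844.0618; D_Mac = 4.27036 yrs; D_mod = 4.16417 yrs; C = 22.99346.
Duration effect: -4.16417 × (+0.0185) = -0.077037
Convexity effect: 0.5 × 22.99346 × (0.0185)² = +0.0039348
ΔP/P ≈ -0.077037 + 0.0039348 = -0.073102 = -7.3102%.

-7.310%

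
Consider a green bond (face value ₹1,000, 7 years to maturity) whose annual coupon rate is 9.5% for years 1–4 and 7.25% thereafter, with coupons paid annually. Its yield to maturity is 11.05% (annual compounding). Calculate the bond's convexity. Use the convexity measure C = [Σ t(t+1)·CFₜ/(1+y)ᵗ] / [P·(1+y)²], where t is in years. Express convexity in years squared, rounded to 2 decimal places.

With y = 0.1105:
  t   CF        PV=CF/(1+0.1105)^t    t·PV        t(t+1)·PV
  1        95.00        85.5471        85.5471         171.0941
  2        95.00        77.0347       154.0694         462.2083
  3        95.00        69.3694       208.1082         832.4328
  4        95.00        62.4668       249.8673       1,249.3363
  5        72.50        42.9284       214.6422       1,287.8535
  6        72.50        38.6569       231.9412       1,623.5883
  7     1,072.50       514.9527     3,604.6691      28,837.3526
  Σ                    890.9560     4,748.8444      34,463.8658
P = 890.9560.
Convexity = Σ t(t+1)·PV / [P·(1+y)²] = 34,463.8658 / (890.9560 × 1.233210) = 31.36683.

31.37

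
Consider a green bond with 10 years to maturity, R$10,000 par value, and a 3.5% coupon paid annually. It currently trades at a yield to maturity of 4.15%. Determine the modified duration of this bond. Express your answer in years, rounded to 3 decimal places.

Periodic yield y = 0.0415. First find Macaulay duration:
  t   CF        PV=CF/(1+0.0415)^t    t·PV
  1       350.00       336.0538       336.0538
  2       350.00       322.6632       645.3265
  3       350.00       309.8063       929.4188
  4       350.00       297.4616     1,189.8465
  5       350.00       285.6089     1,428.0443
  6       350.00       274.2284     1,645.3703
  7       350.00       263.3014     1,843.1096
  8       350.00       252.8098     2,022.4781
  9       350.00       242.7362     2,184.6259
  10   10,350.00     6,892.0371    68,920.3711
  Σ                  9,476.7066    81,144.6449
P = 9,476.7066; Macaulay duration = 81,144.6449 / 9,476.7066 = 8.56254 years.
Modified duration = D_Mac / (1 + y) = 8.56254 / 1.0415 = 8.22135 years.

8.221 years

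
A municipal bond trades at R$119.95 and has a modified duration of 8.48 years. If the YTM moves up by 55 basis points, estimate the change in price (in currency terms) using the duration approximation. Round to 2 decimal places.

-R$5.59

Duration approximation: ΔP/P ≈ -D_mod · Δy = -8.48 × (+0.0055) = -0.046640.
ΔP ≈ 119.95 × (-0.046640) = -5.594468.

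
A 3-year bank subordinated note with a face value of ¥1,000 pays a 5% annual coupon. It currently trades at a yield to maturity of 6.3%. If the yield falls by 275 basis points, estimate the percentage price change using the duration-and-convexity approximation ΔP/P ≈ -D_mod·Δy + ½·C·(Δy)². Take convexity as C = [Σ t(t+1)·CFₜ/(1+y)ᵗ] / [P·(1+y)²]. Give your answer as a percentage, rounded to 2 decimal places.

With y = 0.063:
  t   CF        PV=CF/(1+0.063)^t    t·PV        t(t+1)·PV
  1        50.00        47.0367        47.0367          94.0734
  2        50.00        44.2490        88.4980         265.4940
  3     1,050.00       874.1571     2,622.4714      10,489.8856
  Σ                    965.4428     2,758.0061      10,849.4530
P = 965.4428; D_Mac = 2.85673 yrs; D_mod = 2.68742 yrs; C = 9.94523.
Duration effect: -2.68742 × (-0.0275) = +0.073904
Convexity effect: 0.5 × 9.94523 × (-0.0275)² = +0.0037605
ΔP/P ≈ +0.073904 + 0.0037605 = +0.077665 = +7.7665%.

+7.77%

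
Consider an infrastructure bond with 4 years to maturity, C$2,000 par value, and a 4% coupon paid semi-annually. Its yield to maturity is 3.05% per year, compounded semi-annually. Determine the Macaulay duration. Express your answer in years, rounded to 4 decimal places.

Periodic yield y = 0.01525. Discount each cash flow and weight by its period:
  t   CF        PV=CF/(1+0.01525)^t    t·PV
  1        40.00        39.3992        39.3992
  2        40.00        38.8074        77.6147
  3        40.00        38.2244       114.6733
  4        40.00        37.6503       150.6010
  5        40.00        37.0847       185.4236
  6        40.00        36.5277       219.1660
  7        40.00        35.9790       251.8530
  8     2,040.00     1,807.3663    14,458.9305
  Σ                  2,071.0389    15,497.6612
Price P = Σ PV = 2,071.0389.
Macaulay duration = Σ(t·PV) / P = 15,497.6612 / 2,071.0389 = 7.48304 half-year periods.
In years: 7.48304 / 2 = 3.74152 years.

3.7415 years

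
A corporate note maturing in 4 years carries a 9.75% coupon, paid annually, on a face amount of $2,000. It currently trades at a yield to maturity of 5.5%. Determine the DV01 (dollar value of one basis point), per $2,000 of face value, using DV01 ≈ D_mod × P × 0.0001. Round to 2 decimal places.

$0.77

Periodic yield y = 0.055.
  t   CF        PV=CF/(1+0.055)^t    t·PV
  1       195.00       184.8341       184.8341
  2       195.00       175.1982       350.3964
  3       195.00       166.0647       498.1940
  4     2,195.00     1,771.8408     7,087.3630
  Σ                  2,297.9378     8,120.7876
P = 2,297.9378; D_Mac = 3.53395 yrs; D_mod = 3.34971 yrs.
DV01 ≈ 3.34971 × 2,297.9378 × 0.0001 = 0.769743.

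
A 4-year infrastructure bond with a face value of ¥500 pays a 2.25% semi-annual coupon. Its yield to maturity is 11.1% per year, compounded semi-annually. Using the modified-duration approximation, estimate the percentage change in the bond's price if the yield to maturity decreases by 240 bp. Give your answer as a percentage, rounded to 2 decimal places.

Periodic yield y = 0.0555. Modified duration first:
  t   CF        PV=CF/(1+0.0555)^t    t·PV
  1        5.625         5.3292         5.3292
  2        5.625         5.0490        10.0980
  3        5.625         4.7835        14.3506
  4        5.625         4.5320        18.1280
  5        5.625         4.2937        21.4685
  6        5.625         4.0679        24.4076
  7        5.625         3.8540        26.9782
  8      505.625       328.2182     2,625.7455
  Σ                    360.1276     2,746.5055
P = 360.1276; D_Mac = 7.62648 half-year periods = 3.81324 yrs; D_mod = 3.81324/(1+0.0555) = 3.61273 yrs.
ΔP/P ≈ -D_mod · Δy = -3.61273 × (-0.024) = +0.086706 = +8.6706%.

+8.67%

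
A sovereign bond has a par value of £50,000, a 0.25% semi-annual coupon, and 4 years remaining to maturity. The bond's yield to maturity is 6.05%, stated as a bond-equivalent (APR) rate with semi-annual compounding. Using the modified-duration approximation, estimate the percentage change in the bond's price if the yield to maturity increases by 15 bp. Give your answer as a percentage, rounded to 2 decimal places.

Periodic yield y = 0.03025. Modified duration first:
  t   CF        PV=CF/(1+0.03025)^t    t·PV
  1        62.50        60.6649        60.6649
  2        62.50        58.8837       117.7673
  3        62.50        57.1547       171.4642
  4        62.50        55.4766       221.9062
  5        62.50        53.8477       269.2383
  6        62.50        52.2666       313.5996
  7        62.50        50.7320       355.1237
  8    50,062.50    39,443.1461   315,545.1685
  Σ                 39,832.1721   317,054.9328
P = 39,832.1721; D_Mac = 7.95977 half-year periods = 3.97989 yrs; D_mod = 3.97989/(1+0.03025) = 3.86303 yrs.
ΔP/P ≈ -D_mod · Δy = -3.86303 × (+0.0015) = -0.005795 = -0.5795%.

-0.58%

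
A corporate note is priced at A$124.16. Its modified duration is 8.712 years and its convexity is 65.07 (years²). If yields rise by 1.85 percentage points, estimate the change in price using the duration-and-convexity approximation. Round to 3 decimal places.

-A$18.629

Duration effect: -D_mod·Δy = -8.712 × (+0.0185) = -0.161172
Convexity effect: ½·C·(Δy)² = 0.5 × 65.07 × (0.0185)² = +0.01113510375
ΔP/P ≈ -0.161172 + 0.01113510375 = -0.15003689625
ΔP ≈ 124.16 × (-0.15003689625) = -18.6285810384.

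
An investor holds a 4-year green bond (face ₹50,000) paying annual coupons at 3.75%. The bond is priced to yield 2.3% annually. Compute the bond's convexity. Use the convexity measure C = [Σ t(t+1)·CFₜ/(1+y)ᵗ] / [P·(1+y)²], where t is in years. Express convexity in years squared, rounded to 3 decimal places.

With y = 0.023:
  t   CF        PV=CF/(1+0.023)^t    t·PV        t(t+1)·PV
  1     1,875.00     1,832.8446     1,832.8446       3,665.6891
  2     1,875.00     1,791.6369     3,583.2739      10,749.8216
  3     1,875.00     1,751.3557     5,254.0672      21,016.2689
  4    51,875.00    47,364.7855   189,459.1420     947,295.7100
  Σ                 52,740.6227   200,129.3277     982,727.4896
P = 52,740.6227.
Convexity = Σ t(t+1)·PV / [P·(1+y)²] = 982,727.4896 / (52,740.6227 × 1.046529) = 17.80478.

17.805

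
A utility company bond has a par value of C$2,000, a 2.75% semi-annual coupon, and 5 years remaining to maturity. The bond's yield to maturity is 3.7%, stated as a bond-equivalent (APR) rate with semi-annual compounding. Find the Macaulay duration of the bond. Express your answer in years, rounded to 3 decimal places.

4.697 years

Periodic yield y = 0.0185. Discount each cash flow and weight by its period:
  t   CF        PV=CF/(1+0.0185)^t    t·PV
  1        27.50        27.0005        27.0005
  2        27.50        26.5101        53.0201
  3        27.50        26.0285        78.0856
  4        27.50        25.5557       102.2230
  5        27.50        25.0916       125.4578
  6        27.50        24.6358       147.8147
  7        27.50        24.1883       169.3181
  8        27.50        23.7490       189.9916
  9        27.50        23.3176       209.8582
  10    2,027.50     1,687.9148    16,879.1483
  Σ                  1,913.9918    17,981.9179
Price P = Σ PV = 1,913.9918.
Macaulay duration = Σ(t·PV) / P = 17,981.9179 / 1,913.9918 = 9.39498 half-year periods.
In years: 9.39498 / 2 = 4.69749 years.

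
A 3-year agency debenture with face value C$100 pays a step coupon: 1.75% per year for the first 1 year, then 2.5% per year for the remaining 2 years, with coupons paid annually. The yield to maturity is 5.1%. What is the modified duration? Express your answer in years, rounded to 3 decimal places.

2.797 years

Periodic yield y = 0.051. First find Macaulay duration:
  t   CF        PV=CF/(1+0.051)^t    t·PV
  1         1.75         1.6651         1.6651
  2         2.50         2.2633         4.5265
  3       102.50        88.2909       264.8726
  Σ                     92.2192       271.0642
P = 92.2192; Macaulay duration = 271.0642 / 92.2192 = 2.93935 years.
Modified duration = D_Mac / (1 + y) = 2.93935 / 1.051 = 2.79671 years.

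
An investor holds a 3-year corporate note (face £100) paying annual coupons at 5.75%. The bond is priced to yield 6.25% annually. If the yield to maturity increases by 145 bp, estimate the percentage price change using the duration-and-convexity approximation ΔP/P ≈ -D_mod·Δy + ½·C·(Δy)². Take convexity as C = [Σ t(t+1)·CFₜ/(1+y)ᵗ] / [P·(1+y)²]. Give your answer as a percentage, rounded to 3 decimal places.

-3.770%

With y = 0.0625:
  t   CF        PV=CF/(1+0.0625)^t    t·PV        t(t+1)·PV
  1         5.75         5.4118         5.4118          10.8235
  2         5.75         5.0934        10.1869          30.5606
  3       105.75        88.1645       264.4934       1,057.9735
  Σ                     98.6697       280.0920       1,099.3576
P = 98.6697; D_Mac = 2.83868 yrs; D_mod = 2.67170 yrs; C = 9.86955.
Duration effect: -2.67170 × (+0.0145) = -0.038740
Convexity effect: 0.5 × 9.86955 × (0.0145)² = +0.0010375
ΔP/P ≈ -0.038740 + 0.0010375 = -0.037702 = -3.7702%.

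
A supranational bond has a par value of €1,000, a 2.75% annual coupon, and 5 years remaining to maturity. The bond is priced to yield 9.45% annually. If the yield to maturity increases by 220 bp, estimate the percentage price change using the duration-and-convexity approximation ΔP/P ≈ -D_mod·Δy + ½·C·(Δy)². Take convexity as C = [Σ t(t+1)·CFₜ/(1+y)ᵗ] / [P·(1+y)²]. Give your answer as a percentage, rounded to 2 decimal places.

-8.87%

With y = 0.0945:
  t   CF        PV=CF/(1+0.0945)^t    t·PV        t(t+1)·PV
  1        27.50        25.1256        25.1256          50.2513
  2        27.50        22.9563        45.9125         137.7376
  3        27.50        20.9742        62.9226         251.6904
  4        27.50        19.1633        76.6531         383.2654
  5     1,027.50       654.1886     3,270.9432      19,625.6593
  Σ                    742.4080     3,481.5571      20,448.6040
P = 742.4080; D_Mac = 4.68955 yrs; D_mod = 4.28465 yrs; C = 22.99267.
Duration effect: -4.28465 × (+0.022) = -0.094262
Convexity effect: 0.5 × 22.99267 × (0.022)² = +0.0055642
ΔP/P ≈ -0.094262 + 0.0055642 = -0.088698 = -8.8698%.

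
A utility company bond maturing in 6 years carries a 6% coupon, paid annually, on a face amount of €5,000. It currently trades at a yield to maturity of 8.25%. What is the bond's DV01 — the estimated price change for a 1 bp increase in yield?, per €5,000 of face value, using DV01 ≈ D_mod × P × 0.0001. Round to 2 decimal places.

€2.14

Periodic yield y = 0.0825.
  t   CF        PV=CF/(1+0.0825)^t    t·PV
  1       300.00       277.1363       277.1363
  2       300.00       256.0150       512.0300
  3       300.00       236.5035       709.5104
  4       300.00       218.4790       873.9159
  5       300.00       201.8281     1,009.1407
  6     5,300.00     3,293.8851    19,763.3103
  Σ                  4,483.8469    23,145.0437
P = 4,483.8469; D_Mac = 5.16187 yrs; D_mod = 4.76847 yrs.
DV01 ≈ 4.76847 × 4,483.8469 × 0.0001 = 2.138110.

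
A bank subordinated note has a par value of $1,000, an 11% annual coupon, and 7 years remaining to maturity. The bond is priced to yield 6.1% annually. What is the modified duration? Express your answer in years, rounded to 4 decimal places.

5.1310 years

Periodic yield y = 0.061. First find Macaulay duration:
  t   CF        PV=CF/(1+0.061)^t    t·PV
  1       110.00       103.6758       103.6758
  2       110.00        97.7152       195.4303
  3       110.00        92.0972       276.2917
  4       110.00        86.8023       347.2091
  5       110.00        81.8118       409.0588
  6       110.00        77.1082       462.6490
  7     1,110.00       733.3567     5,133.4972
  Σ                  1,272.5671     6,927.8119
P = 1,272.5671; Macaulay duration = 6,927.8119 / 1,272.5671 = 5.44397 years.
Modified duration = D_Mac / (1 + y) = 5.44397 / 1.061 = 5.13098 years.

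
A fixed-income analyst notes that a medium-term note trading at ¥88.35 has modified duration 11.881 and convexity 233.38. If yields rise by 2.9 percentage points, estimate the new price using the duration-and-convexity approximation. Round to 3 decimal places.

Duration effect: -D_mod·Δy = -11.881 × (+0.029) = -0.344549
Convexity effect: ½·C·(Δy)² = 0.5 × 233.38 × (0.029)² = +0.09813629
ΔP/P ≈ -0.344549 + 0.09813629 = -0.24641271
New price ≈ 88.35 × (1 - 0.24641271) = 66.5794370715.

¥66.579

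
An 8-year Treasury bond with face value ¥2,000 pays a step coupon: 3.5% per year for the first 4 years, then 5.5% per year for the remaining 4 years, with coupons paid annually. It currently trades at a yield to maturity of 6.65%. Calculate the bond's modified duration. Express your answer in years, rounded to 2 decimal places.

Periodic yield y = 0.0665. First find Macaulay duration:
  t   CF        PV=CF/(1+0.0665)^t    t·PV
  1        70.00        65.6353        65.6353
  2        70.00        61.5427       123.0853
  3        70.00        57.7053       173.1158
  4        70.00        54.1071       216.4286
  5       110.00        79.7239       398.6194
  6       110.00        74.7528       448.5169
  7       110.00        70.0917       490.6420
  8     2,110.00     1,260.6530    10,085.2244
  Σ                  1,724.2118    12,001.2675
P = 1,724.2118; Macaulay duration = 12,001.2675 / 1,724.2118 = 6.96044 years.
Modified duration = D_Mac / (1 + y) = 6.96044 / 1.0665 = 6.52643 years.

6.53 years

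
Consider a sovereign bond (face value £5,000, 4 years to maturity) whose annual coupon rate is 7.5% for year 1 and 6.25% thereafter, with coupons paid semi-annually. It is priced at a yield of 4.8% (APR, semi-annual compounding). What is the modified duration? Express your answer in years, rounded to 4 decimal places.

3.4961 years

Periodic yield y = 0.024. First find Macaulay duration:
  t   CF        PV=CF/(1+0.024)^t    t·PV
  1       187.50       183.1055       183.1055
  2       187.50       178.8139       357.6279
  3       156.25       145.5192       436.5575
  4       156.25       142.1085       568.4342
  5       156.25       138.7779       693.8894
  6       156.25       135.5253       813.1516
  7       156.25       132.3489       926.4423
  8     5,156.25     4,265.1500    34,121.2003
  Σ                  5,321.3492    38,100.4086
P = 5,321.3492; Macaulay duration = 38,100.4086 / 5,321.3492 = 7.15992 half-year periods = 3.57996 years.
Modified duration = D_Mac / (1 + y) = 3.57996 / 1.024 = 3.49605 years.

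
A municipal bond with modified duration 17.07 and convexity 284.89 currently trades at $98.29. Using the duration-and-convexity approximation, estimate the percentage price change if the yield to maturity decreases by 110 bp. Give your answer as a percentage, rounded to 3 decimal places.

+20.501%

Duration effect: -D_mod·Δy = -17.07 × (-0.011) = +0.187770
Convexity effect: ½·C·(Δy)² = 0.5 × 284.89 × (-0.011)² = +0.017235845
ΔP/P ≈ +0.187770 + 0.017235845 = +0.205005845
= +20.5005845%.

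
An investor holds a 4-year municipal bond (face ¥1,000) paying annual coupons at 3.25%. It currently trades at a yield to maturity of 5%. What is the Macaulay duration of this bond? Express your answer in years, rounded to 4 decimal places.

Periodic yield y = 0.05. Discount each cash flow and weight by its year:
  t   CF        PV=CF/(1+0.05)^t    t·PV
  1        32.50        30.9524        30.9524
  2        32.50        29.4785        58.9569
  3        32.50        28.0747        84.2242
  4     1,032.50       849.4403     3,397.7612
  Σ                    937.9459     3,571.8947
Price P = Σ PV = 937.9459.
Macaulay duration = Σ(t·PV) / P = 3,571.8947 / 937.9459 = 3.80821 years.

3.8082 years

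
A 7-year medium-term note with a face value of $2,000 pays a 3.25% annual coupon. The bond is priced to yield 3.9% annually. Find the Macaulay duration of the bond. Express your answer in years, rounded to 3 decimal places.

6.358 years

Periodic yield y = 0.039. Discount each cash flow and weight by its year:
  t   CF        PV=CF/(1+0.039)^t    t·PV
  1        65.00        62.5602        62.5602
  2        65.00        60.2119       120.4238
  3        65.00        57.9518       173.8553
  4        65.00        55.7765       223.1060
  5        65.00        53.6829       268.4143
  6        65.00        51.6678       310.0069
  7     2,065.00     1,579.8332    11,058.8321
  Σ                  1,921.6841    12,217.1984
Price P = Σ PV = 1,921.6841.
Macaulay duration = Σ(t·PV) / P = 12,217.1984 / 1,921.6841 = 6.35755 years.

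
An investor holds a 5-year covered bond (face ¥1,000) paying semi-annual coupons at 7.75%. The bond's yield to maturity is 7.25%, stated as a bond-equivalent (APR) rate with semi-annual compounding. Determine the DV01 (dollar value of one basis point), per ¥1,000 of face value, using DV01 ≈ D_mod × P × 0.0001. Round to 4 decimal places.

¥0.4184

Periodic yield y = 0.03625.
  t   CF        PV=CF/(1+0.03625)^t    t·PV
  1        38.75        37.3945        37.3945
  2        38.75        36.0863        72.1726
  3        38.75        34.8240       104.4719
  4        38.75        33.6057       134.4230
  5        38.75        32.4302       162.1508
  6        38.75        31.2957       187.7741
  7        38.75        30.2009       211.4063
  8        38.75        29.1444       233.1553
  9        38.75        28.1249       253.1240
  10    1,038.75       727.5546     7,275.5462
  Σ                  1,020.6611     8,671.6186
P = 1,020.6611; D_Mac = 8.49608 half-year periods = 4.24804 yrs; D_mod = 4.09944 yrs.
DV01 ≈ 4.09944 × 1,020.6611 × 0.0001 = 0.418413.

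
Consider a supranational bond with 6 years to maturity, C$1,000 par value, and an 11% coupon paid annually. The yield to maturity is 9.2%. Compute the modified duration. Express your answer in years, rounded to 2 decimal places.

Periodic yield y = 0.092. First find Macaulay duration:
  t   CF        PV=CF/(1+0.092)^t    t·PV
  1       110.00       100.7326       100.7326
  2       110.00        92.2460       184.4919
  3       110.00        84.4743       253.4230
  4       110.00        77.3574       309.4298
  5       110.00        70.8402       354.2008
  6     1,110.00       654.6168     3,927.7008
  Σ                  1,080.2673     5,129.9789
P = 1,080.2673; Macaulay duration = 5,129.9789 / 1,080.2673 = 4.74881 years.
Modified duration = D_Mac / (1 + y) = 4.74881 / 1.092 = 4.34872 years.

4.35 years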